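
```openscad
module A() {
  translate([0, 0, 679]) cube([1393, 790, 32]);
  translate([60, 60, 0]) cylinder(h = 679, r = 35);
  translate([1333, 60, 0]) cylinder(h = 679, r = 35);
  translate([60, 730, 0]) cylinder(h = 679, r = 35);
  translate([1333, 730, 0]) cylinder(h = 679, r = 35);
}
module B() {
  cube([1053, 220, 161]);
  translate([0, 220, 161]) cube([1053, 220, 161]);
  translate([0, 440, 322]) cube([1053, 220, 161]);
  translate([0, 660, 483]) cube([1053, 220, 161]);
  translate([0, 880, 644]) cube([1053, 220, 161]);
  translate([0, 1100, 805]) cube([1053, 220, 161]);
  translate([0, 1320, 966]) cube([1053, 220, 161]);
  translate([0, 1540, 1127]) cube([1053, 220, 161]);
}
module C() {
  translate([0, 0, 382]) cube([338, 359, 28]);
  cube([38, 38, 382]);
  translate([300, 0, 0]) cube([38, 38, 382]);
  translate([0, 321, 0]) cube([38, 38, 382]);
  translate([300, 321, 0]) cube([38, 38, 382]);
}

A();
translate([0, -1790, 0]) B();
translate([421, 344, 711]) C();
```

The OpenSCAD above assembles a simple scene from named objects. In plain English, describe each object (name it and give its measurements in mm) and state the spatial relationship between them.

A is a table with a 1393×790 mm rectangular top, 32 mm thick, top surface at z = 711 mm, supported by four round legs of 70 mm diameter, each leg's bounding box inset 25 mm from the nearest pair of top edges, running from the floor.

B is a straight staircase of 8 solid steps. Each step is 1053 mm wide (x), 220 mm deep (y, the going) and 161 mm tall (the rise). The first step rests on the floor; each subsequent step sits one going further in +y and one rise higher in +z, directly behind and above the previous step with no overlap.

C is a four-legged stool. The seat is 338×359 mm, 28 mm thick, top at z = 410 mm. It stands on four square legs, each 38×38 mm in cross-section, from z = 0 to the seat underside, each flush with a corner of the seat.

The staircase is on the floor beside the table on its −y side. The stool is on top of the table.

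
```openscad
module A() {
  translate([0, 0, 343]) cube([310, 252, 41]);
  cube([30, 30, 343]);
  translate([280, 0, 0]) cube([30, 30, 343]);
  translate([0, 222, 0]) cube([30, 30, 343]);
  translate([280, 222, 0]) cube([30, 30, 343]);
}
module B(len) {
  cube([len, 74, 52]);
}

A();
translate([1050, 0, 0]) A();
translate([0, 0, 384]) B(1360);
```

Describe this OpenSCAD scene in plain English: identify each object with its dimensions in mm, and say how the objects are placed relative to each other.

A is a four-legged stool. The seat is a 310×252×41 mm slab whose top surface is at z = 384 mm; four square legs, each 30×30 mm in cross-section, run from the floor (z = 0) to the underside of the seat, each flush with a corner of the seat.

B is a rectangular beam 1360 mm long (x), 74 mm deep (y), 52 mm thick (z).

The beam spans the tops of two stools placed 740 mm apart, resting at z = 384 mm.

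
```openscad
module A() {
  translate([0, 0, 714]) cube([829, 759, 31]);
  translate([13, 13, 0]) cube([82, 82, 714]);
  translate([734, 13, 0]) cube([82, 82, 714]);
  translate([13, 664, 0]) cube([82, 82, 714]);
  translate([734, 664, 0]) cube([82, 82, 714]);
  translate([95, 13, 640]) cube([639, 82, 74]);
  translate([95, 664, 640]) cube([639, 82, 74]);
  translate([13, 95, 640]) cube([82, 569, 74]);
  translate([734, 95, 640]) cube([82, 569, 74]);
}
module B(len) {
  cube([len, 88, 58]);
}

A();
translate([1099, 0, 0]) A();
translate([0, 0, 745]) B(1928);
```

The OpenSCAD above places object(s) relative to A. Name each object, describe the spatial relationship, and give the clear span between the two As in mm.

Second table starts at x = 1099; first ends at x = 829; clear span = 1099 − 829 = 270 mm.

A is a table. B is a beam. A beam spans the tops of two tables. The clear span between the two tables is 270 mm.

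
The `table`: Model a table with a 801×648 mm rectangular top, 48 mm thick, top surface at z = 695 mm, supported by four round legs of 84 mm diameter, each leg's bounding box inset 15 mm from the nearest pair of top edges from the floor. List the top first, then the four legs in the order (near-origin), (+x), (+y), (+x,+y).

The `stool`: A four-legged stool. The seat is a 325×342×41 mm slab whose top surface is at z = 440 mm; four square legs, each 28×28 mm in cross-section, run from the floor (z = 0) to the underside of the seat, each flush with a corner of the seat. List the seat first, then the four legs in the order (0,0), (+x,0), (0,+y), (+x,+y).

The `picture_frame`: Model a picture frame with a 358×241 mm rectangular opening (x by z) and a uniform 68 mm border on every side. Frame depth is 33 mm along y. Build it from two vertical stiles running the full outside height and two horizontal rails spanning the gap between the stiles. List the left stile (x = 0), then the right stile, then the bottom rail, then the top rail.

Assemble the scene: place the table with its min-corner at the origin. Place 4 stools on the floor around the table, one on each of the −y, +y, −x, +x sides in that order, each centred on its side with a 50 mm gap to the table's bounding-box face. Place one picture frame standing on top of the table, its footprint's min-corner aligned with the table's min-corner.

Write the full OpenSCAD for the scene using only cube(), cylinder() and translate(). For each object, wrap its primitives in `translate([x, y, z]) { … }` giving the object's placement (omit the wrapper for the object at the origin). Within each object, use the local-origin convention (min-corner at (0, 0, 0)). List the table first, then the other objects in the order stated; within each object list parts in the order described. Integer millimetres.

translate([0, 0, 647]) cube([801, 648, 48]);
translate([57, 57, 0]) cylinder(h = 647, r = 42);
translate([744, 57, 0]) cylinder(h = 647, r = 42);
translate([57, 591, 0]) cylinder(h = 647, r = 42);
translate([744, 591, 0]) cylinder(h = 647, r = 42);
translate([238, -392, 0]) {
  translate([0, 0, 399]) cube([325, 342, 41]);
  cube([28, 28, 399]);
  translate([297, 0, 0]) cube([28, 28, 399]);
  translate([0, 314, 0]) cube([28, 28, 399]);
  translate([297, 314, 0]) cube([28, 28, 399]);
}
translate([238, 698, 0]) {
  translate([0, 0, 399]) cube([325, 342, 41]);
  cube([28, 28, 399]);
  translate([297, 0, 0]) cube([28, 28, 399]);
  translate([0, 314, 0]) cube([28, 28, 399]);
  translate([297, 314, 0]) cube([28, 28, 399]);
}
translate([-375, 153, 0]) {
  translate([0, 0, 399]) cube([325, 342, 41]);
  cube([28, 28, 399]);
  translate([297, 0, 0]) cube([28, 28, 399]);
  translate([0, 314, 0]) cube([28, 28, 399]);
  translate([297, 314, 0]) cube([28, 28, 399]);
}
translate([851, 153, 0]) {
  translate([0, 0, 399]) cube([325, 342, 41]);
  cube([28, 28, 399]);
  translate([297, 0, 0]) cube([28, 28, 399]);
  translate([0, 314, 0]) cube([28, 28, 399]);
  translate([297, 314, 0]) cube([28, 28, 399]);
}
translate([0, 0, 695]) {
  cube([68, 33, 377]);
  translate([426, 0, 0]) cube([68, 33, 377]);
  translate([68, 0, 0]) cube([358, 33, 68]);
  translate([68, 0, 309]) cube([358, 33, 68]);
}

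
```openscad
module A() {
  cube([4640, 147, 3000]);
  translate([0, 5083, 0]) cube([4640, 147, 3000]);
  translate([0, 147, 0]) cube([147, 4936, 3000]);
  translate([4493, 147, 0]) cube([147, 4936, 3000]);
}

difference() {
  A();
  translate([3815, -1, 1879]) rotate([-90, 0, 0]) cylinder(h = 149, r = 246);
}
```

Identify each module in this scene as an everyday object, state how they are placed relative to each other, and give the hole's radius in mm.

A is a house frame. The house frame has a circular hole through its front wall. The hole's radius is 246 mm.

The subtracted cylinder has r = 246 mm.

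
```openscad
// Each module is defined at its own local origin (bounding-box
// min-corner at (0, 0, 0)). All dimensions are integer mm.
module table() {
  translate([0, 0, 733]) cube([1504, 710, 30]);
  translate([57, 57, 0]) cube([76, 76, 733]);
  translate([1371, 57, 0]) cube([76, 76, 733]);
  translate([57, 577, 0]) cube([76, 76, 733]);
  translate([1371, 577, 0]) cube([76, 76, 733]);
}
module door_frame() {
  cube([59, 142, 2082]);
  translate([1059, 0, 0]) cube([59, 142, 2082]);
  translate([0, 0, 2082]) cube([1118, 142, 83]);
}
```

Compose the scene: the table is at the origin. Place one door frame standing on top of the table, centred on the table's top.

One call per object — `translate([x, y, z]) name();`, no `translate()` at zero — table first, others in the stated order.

table();
translate([193, 284, 763]) door_frame();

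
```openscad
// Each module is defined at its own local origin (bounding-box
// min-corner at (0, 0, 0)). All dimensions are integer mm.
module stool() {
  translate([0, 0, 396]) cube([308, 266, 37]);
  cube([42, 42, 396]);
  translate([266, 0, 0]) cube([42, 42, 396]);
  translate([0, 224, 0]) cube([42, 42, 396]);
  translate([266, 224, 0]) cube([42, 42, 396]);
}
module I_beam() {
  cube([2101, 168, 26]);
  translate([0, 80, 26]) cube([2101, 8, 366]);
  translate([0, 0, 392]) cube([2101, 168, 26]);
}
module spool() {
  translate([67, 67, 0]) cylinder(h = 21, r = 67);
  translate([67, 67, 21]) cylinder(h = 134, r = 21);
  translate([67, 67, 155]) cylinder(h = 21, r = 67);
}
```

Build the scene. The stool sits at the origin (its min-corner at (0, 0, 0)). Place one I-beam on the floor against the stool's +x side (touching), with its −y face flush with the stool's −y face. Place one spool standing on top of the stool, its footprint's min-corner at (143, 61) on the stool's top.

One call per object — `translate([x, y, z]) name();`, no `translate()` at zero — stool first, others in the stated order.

stool();
translate([308, 0, 0]) I_beam();
translate([143, 61, 433]) spool();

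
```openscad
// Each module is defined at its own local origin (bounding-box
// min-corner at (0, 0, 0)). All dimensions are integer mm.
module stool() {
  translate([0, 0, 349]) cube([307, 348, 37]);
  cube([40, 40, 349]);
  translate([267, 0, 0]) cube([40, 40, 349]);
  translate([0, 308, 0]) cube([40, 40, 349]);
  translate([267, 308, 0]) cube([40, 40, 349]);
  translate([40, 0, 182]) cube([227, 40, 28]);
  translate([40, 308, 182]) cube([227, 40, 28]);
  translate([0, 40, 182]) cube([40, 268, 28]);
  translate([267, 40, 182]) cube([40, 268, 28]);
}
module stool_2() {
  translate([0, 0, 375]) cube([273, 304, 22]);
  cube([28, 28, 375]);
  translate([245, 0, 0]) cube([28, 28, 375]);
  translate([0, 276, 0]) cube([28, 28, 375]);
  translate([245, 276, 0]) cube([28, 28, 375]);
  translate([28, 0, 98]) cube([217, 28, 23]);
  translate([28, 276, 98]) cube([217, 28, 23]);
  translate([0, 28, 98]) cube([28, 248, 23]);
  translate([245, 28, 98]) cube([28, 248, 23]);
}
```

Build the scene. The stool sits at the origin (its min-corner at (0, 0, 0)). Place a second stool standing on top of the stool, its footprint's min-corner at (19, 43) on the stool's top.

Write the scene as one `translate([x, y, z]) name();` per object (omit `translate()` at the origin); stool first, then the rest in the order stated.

stool();
translate([19, 43, 386]) stool_2();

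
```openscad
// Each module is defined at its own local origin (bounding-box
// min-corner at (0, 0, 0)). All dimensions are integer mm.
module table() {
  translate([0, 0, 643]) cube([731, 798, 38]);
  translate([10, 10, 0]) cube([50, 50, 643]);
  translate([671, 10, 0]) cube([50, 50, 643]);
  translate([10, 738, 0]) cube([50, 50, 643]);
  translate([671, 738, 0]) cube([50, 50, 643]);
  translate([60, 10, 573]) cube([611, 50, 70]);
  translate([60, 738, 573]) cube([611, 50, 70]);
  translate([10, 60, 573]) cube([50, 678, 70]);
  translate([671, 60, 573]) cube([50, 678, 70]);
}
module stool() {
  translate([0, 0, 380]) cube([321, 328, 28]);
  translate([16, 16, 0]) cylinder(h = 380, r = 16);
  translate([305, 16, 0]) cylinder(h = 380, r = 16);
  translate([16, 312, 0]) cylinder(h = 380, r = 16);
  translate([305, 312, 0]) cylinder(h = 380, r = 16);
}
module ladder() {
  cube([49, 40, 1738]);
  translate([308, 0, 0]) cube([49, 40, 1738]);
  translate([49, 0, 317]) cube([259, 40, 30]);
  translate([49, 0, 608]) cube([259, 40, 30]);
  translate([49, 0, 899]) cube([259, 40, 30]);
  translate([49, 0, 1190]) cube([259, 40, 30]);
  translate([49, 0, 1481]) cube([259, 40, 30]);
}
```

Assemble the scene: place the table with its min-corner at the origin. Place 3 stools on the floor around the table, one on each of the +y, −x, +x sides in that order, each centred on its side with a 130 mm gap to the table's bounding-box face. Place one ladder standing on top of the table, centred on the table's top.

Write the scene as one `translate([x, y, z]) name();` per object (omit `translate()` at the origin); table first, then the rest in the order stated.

table();
translate([205, 928, 0]) stool();
translate([-451, 235, 0]) stool();
translate([861, 235, 0]) stool();
translate([187, 379, 681]) ladder();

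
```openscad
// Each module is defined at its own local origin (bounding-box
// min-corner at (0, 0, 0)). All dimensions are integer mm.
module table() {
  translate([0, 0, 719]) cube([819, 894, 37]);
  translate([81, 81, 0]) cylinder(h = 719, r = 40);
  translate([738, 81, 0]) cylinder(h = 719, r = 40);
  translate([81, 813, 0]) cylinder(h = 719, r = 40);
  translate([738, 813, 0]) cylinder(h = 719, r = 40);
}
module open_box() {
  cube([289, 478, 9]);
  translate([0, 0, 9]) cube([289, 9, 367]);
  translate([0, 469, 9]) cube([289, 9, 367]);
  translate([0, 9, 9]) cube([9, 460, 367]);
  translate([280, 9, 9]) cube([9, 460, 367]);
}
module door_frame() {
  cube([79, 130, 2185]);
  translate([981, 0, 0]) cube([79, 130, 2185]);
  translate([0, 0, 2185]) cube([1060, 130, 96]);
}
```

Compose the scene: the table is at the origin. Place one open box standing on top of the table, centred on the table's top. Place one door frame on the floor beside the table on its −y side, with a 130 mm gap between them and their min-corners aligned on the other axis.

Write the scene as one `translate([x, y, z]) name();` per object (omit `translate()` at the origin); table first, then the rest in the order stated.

table();
translate([265, 208, 756]) open_box();
translate([0, -260, 0]) door_frame();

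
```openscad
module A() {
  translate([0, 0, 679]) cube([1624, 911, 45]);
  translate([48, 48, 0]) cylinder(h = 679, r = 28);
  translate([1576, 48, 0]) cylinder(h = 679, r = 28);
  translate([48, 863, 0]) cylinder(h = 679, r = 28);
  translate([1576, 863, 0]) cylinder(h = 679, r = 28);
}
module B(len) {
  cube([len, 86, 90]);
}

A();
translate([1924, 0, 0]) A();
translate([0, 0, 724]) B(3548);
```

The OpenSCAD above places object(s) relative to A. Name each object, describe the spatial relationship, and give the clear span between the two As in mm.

Second table starts at x = 1924; first ends at x = 1624; clear span = 1924 − 1624 = 300 mm.

A is a table. B is a beam. A beam spans the tops of two tables. The clear span between the two tables is 300 mm.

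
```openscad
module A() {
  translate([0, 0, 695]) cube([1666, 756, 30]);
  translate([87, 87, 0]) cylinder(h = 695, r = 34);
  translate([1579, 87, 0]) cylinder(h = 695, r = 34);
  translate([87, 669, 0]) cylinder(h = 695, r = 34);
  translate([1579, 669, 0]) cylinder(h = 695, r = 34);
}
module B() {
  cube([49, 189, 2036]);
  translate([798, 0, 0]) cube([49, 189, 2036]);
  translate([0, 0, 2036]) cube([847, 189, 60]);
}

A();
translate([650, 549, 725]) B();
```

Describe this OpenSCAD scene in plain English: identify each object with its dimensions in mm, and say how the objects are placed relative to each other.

A is a table: top 1666 mm (x) × 756 mm (y), 30 mm thick, upper face at z = 725 mm, on four round legs of 68 mm diameter, each leg's bounding box inset 53 mm from the nearest pair of top edges, running from z = 0 to the bottom of the top.

B is a rectangular door frame: two vertical jambs of 49×189 mm section, 2036 mm tall, with a clear opening 749 mm wide between their inner faces. A header 60 mm tall and 189 mm deep lies on top of the jambs and spans the full outside width.

The door frame is on top of the table.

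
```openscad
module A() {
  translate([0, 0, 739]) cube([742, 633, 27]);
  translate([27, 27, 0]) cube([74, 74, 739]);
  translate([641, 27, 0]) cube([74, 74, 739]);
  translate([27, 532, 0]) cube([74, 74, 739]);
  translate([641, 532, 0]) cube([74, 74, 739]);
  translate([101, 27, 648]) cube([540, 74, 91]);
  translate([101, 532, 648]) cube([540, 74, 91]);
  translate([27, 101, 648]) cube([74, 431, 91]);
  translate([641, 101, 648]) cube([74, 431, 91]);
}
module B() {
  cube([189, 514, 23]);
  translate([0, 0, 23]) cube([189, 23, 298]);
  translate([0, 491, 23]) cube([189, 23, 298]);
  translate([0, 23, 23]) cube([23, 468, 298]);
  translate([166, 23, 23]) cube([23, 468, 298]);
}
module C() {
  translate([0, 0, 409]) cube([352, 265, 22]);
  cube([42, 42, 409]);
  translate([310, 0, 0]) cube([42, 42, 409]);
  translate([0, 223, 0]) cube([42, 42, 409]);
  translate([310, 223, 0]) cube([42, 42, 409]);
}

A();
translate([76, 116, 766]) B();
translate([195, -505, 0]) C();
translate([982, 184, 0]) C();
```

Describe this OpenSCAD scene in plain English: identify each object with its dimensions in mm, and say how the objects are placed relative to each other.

A is a table: top 742 mm (x) × 633 mm (y), 27 mm thick, upper face at z = 766 mm, on four 74×74 mm square legs, each inset 27 mm from the nearest pair of top edges, running from z = 0 to the bottom of the top. Four apron rails, 74 mm thick and 91 mm tall, run between adjacent legs with their top edges flush with the underside of the top and their outer faces flush with the legs' outer faces.

B is an open-topped rectangular box: outside dimensions 189×514×321 mm, with a uniform wall and base thickness of 23 mm. The base is a full 189×514 slab on the floor; four walls sit on top of the base. The front and back walls (the −y and +y sides) span the full width; the two side walls fit between them.

C is a four-legged stool. The seat is a 352×265×22 mm slab whose top surface is at z = 431 mm; four square legs, each 42×42 mm in cross-section, run from the floor (z = 0) to the underside of the seat, each flush with a corner of the seat.

The open box is on top of the table. Two stools sit around the table at the −y, +x sides.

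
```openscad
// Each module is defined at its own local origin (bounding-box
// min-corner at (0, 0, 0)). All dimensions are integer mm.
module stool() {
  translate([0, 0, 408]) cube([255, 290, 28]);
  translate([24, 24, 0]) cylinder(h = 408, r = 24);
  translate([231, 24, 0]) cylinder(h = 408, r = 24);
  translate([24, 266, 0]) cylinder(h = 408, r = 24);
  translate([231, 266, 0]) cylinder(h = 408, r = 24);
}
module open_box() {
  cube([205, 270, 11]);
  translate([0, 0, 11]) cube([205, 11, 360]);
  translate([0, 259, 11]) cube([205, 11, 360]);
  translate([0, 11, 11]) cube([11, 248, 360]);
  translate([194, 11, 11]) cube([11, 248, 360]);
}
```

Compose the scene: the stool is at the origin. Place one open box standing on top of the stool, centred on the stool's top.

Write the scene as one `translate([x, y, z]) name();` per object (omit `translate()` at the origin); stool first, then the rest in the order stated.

stool();
translate([25, 10, 436]) open_box();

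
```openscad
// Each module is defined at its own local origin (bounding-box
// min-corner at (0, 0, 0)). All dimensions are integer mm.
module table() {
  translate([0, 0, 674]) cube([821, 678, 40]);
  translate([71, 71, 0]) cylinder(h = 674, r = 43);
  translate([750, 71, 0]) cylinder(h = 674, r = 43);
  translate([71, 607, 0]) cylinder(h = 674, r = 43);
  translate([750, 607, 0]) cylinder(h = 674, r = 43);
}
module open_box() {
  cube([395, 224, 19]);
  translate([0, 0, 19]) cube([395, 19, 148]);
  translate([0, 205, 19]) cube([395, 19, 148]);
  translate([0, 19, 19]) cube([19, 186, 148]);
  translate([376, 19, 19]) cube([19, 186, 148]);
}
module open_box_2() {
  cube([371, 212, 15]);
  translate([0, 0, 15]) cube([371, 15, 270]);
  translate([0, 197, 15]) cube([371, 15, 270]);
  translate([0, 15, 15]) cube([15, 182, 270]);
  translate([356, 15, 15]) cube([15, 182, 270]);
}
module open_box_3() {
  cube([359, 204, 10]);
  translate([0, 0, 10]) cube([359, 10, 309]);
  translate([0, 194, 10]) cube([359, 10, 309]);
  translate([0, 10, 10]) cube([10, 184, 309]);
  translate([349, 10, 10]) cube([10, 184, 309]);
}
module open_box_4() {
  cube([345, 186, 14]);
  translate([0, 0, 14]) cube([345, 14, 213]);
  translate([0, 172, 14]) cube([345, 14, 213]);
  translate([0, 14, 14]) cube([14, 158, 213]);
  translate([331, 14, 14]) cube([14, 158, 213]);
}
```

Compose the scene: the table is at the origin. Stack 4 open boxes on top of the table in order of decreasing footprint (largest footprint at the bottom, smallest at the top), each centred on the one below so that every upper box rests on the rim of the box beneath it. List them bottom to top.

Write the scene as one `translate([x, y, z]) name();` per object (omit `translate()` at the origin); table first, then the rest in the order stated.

table();
translate([213, 227, 714]) open_box();
translate([225, 233, 881]) open_box_2();
translate([231, 237, 1166]) open_box_3();
translate([238, 246, 1485]) open_box_4();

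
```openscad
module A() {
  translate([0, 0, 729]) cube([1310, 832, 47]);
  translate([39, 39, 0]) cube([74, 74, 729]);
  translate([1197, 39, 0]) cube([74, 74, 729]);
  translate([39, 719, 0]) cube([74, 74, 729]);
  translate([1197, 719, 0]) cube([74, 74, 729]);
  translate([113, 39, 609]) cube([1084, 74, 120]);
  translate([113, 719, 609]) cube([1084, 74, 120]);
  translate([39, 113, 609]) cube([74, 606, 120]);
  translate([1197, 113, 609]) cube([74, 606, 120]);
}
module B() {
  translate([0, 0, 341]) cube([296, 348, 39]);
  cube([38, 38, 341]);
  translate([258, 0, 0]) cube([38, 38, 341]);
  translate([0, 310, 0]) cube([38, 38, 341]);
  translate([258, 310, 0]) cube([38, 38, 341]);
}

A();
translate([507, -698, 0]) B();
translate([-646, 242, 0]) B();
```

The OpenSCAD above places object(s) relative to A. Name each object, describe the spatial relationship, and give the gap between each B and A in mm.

A is a table. B is a stool. Two stools sit around the table at the −y, −x sides. The gap between each stool and the table is 350 mm.

Each stool's nearest face is 350 mm from the table's bounding box.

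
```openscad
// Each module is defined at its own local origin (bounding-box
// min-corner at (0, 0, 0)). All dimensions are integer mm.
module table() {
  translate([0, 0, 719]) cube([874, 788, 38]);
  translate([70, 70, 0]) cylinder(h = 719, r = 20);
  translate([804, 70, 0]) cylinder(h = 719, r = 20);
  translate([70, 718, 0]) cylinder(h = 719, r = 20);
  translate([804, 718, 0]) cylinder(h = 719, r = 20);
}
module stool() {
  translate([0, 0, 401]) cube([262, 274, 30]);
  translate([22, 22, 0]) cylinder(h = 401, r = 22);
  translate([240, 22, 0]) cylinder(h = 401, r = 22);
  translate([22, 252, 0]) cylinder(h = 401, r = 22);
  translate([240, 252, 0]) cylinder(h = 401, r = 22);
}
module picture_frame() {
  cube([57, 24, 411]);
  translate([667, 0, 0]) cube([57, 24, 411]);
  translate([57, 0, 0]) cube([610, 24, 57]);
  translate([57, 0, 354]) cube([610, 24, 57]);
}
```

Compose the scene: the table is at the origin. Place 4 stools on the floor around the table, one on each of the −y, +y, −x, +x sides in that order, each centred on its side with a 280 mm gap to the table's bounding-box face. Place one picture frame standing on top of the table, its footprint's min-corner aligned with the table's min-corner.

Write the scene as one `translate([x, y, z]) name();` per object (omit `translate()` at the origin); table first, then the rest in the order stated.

table();
translate([306, -554, 0]) stool();
translate([306, 1068, 0]) stool();
translate([-542, 257, 0]) stool();
translate([1154, 257, 0]) stool();
translate([0, 0, 757]) picture_frame();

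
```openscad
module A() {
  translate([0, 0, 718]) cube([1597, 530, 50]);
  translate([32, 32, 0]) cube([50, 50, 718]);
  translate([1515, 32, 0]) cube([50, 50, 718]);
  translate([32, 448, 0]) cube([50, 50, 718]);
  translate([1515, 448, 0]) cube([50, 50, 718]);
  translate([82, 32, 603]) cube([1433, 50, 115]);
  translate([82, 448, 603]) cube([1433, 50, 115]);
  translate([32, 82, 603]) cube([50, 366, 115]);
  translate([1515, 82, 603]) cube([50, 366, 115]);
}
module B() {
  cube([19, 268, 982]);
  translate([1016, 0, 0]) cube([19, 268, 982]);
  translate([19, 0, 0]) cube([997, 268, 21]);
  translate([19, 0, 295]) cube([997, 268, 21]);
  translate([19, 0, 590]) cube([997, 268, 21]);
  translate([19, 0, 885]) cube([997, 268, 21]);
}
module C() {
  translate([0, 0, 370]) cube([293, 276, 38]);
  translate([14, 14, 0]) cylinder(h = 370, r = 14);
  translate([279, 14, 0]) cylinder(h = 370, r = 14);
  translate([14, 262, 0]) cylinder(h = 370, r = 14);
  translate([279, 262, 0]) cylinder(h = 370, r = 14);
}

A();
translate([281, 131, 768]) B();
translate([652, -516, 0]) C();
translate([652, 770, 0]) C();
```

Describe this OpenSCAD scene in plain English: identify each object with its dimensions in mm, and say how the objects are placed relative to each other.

A is a table: top 1597 mm (x) × 530 mm (y), 50 mm thick, upper face at z = 768 mm, on four 50×50 mm square legs, each inset 32 mm from the nearest pair of top edges, running from z = 0 to the bottom of the top. Four apron rails, 50 mm thick and 115 mm tall, run between adjacent legs with their top edges flush with the underside of the top and their outer faces flush with the legs' outer faces.

B is a bookshelf 1035 mm wide overall, 268 mm deep and 982 mm tall. The two sides are 19 mm thick vertical panels. 4 horizontal shelves of 21 mm thickness span between the inner faces of the sides; the lowest shelf sits on the floor and shelves are stacked with a clear vertical gap of 274 mm between each pair.

C is a four-legged stool. The seat is a 293×276×38 mm slab whose top surface is at z = 408 mm; four round legs, each 28 mm in diameter, run from the floor (z = 0) to the underside of the seat, each leg's axis is inset half a diameter from the nearest pair of seat edges (so the leg's bounding box is flush with the corner).

The bookshelf is on top of the table, centred. Two stools sit around the table at the −y, +y sides.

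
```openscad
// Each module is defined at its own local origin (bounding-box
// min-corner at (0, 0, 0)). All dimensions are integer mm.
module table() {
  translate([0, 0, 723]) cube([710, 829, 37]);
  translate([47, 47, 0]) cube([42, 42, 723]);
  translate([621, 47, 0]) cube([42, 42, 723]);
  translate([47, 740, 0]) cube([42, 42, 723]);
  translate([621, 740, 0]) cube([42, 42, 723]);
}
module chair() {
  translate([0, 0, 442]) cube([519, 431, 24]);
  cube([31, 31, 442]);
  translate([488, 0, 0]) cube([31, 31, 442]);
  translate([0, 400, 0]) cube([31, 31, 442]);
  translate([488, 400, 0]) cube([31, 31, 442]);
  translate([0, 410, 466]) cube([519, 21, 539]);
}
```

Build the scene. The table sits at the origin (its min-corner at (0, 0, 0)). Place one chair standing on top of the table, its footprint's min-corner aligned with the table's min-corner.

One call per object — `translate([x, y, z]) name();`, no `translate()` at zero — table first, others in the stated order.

table();
translate([0, 0, 760]) chair();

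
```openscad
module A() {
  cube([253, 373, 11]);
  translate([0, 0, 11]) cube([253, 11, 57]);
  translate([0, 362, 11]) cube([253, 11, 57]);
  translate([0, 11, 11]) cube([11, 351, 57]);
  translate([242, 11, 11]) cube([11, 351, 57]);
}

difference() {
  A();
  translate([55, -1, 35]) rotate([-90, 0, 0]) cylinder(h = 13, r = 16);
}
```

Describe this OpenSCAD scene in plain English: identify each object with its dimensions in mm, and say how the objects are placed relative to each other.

A is an open-topped rectangular box: outside dimensions 253×373×68 mm, with a uniform wall and base thickness of 11 mm. The base is a full 253×373 slab on the floor; four walls sit on top of the base. The front and back walls (the −y and +y sides) span the full width; the two side walls fit between them.

The open box has a circular hole of radius 16 mm through its front wall, centred at (x = 55, z = 35).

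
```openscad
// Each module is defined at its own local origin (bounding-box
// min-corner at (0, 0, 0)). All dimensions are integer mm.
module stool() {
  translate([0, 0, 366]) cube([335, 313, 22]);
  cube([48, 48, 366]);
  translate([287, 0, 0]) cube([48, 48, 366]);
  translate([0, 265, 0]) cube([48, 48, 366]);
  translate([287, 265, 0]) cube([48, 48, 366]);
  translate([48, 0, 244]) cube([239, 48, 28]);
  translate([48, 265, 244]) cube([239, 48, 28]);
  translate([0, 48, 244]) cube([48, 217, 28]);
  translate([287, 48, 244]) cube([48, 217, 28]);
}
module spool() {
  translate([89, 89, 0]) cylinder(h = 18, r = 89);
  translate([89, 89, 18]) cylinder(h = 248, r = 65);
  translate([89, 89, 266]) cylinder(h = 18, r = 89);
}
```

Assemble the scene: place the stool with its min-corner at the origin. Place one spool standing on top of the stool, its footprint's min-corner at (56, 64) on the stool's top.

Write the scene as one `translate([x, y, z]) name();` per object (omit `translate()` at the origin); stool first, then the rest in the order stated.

stool();
translate([56, 64, 388]) spool();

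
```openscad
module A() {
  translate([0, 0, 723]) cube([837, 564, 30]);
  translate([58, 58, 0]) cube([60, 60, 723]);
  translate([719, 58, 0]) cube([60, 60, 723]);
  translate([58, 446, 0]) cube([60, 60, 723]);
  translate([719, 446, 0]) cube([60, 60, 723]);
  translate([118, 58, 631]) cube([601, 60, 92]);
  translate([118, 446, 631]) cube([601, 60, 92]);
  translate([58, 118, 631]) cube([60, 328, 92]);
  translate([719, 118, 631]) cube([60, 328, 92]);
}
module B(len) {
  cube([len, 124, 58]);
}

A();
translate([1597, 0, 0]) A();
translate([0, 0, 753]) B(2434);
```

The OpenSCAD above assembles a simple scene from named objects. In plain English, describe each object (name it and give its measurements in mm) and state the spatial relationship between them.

A is a rectangular dining table. The top is 837×564×30 mm with its upper surface at z = 753 mm. It stands on four 60×60 mm square legs, each inset 58 mm from the nearest pair of top edges, running from the floor to the underside of the top. Four apron rails, 60 mm thick and 92 mm tall, run between adjacent legs with their top edges flush with the underside of the top and their outer faces flush with the legs' outer faces.

B is a rectangular beam 2434 mm long (x), 124 mm deep (y), 58 mm thick (z).

The beam spans the tops of two tables placed 760 mm apart, resting at z = 753 mm.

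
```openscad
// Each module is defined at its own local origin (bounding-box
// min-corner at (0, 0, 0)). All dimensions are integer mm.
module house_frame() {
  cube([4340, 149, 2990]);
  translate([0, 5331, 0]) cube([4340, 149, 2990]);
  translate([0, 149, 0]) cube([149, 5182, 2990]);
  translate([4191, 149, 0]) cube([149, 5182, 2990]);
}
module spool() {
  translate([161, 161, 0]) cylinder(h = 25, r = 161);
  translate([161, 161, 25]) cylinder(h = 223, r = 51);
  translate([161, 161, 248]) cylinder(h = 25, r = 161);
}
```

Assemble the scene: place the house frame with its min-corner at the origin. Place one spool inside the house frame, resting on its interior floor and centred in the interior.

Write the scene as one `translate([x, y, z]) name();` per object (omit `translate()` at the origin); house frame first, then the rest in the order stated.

house_frame();
translate([2009, 2579, 0]) spool();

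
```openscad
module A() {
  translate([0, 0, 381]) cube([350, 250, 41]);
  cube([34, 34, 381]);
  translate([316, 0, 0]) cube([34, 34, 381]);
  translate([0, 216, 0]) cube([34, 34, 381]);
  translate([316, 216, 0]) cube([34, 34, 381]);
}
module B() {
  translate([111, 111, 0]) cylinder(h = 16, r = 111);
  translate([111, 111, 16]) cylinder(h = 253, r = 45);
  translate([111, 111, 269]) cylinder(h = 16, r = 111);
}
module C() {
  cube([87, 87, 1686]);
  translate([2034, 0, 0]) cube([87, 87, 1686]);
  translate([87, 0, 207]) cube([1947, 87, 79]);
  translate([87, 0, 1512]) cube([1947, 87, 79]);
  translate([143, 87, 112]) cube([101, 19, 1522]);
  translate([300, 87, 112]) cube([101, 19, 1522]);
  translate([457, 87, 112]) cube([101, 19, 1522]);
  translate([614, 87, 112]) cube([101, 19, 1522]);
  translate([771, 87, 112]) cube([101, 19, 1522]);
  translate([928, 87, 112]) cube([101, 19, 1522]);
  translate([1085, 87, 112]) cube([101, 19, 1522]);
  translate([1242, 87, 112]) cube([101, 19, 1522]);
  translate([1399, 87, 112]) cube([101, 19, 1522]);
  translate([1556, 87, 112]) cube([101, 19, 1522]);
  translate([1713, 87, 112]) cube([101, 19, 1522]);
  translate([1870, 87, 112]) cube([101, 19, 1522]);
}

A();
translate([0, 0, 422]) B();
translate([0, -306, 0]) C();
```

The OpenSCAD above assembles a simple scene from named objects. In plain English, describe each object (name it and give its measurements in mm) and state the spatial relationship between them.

A is a four-legged stool. The seat is 350×250 mm, 41 mm thick, top at z = 422 mm. It stands on four square legs, each 34×34 mm in cross-section, from z = 0 to the seat underside, each flush with a corner of the seat.

B is a spool: two coaxial disc flanges of radius 111 mm and thickness 16 mm, joined by a core cylinder of radius 45 mm and height 253 mm. The lower flange rests on z = 0 and the three cylinders share a vertical axis.

C is a fence section. Two 87×87 mm posts, 1686 mm tall, stand on the floor with a clear span of 1947 mm between their inner faces. Two horizontal rails of 87×79 mm section span the gap between the posts with their undersides at z = 207 mm and z = 1512 mm, flush with the posts' −y face. 12 pickets, each 101 mm wide, 19 mm thick and 1522 mm tall, are fixed to the +y face of the rails with their bottoms at z = 112 mm, evenly spaced across the span with equal gaps (rounded down to the nearest mm) at the −x end and between each pair — any rounding remainder accumulates at the +x end.

The spool is on top of the stool. The fence section is on the floor beside the stool on its −y side.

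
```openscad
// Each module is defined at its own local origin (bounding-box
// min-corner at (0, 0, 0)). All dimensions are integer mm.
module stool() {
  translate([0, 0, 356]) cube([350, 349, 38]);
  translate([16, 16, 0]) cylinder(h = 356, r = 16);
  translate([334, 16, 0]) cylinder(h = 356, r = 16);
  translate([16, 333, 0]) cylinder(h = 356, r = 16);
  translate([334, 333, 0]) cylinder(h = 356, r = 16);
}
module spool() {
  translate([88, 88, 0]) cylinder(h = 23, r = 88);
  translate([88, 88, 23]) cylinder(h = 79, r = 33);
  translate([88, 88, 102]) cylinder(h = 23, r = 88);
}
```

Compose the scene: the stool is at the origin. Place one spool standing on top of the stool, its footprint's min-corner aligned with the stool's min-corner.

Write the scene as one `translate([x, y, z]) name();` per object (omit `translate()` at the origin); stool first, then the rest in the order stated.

stool();
translate([0, 0, 394]) spool();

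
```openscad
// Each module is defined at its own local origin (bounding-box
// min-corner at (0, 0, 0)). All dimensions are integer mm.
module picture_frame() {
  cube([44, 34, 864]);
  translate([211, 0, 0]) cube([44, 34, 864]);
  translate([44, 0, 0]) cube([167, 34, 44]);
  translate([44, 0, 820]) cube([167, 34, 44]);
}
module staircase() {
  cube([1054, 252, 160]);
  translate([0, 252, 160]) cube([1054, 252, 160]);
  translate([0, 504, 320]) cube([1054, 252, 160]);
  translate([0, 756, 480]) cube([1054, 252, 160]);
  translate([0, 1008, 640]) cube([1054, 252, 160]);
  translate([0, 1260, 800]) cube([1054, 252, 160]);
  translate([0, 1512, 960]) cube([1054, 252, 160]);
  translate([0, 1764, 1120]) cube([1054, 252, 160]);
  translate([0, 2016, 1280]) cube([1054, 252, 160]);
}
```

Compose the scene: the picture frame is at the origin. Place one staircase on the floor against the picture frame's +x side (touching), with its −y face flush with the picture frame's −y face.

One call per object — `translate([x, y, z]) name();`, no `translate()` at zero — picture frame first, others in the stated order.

picture_frame();
translate([255, 0, 0]) staircase();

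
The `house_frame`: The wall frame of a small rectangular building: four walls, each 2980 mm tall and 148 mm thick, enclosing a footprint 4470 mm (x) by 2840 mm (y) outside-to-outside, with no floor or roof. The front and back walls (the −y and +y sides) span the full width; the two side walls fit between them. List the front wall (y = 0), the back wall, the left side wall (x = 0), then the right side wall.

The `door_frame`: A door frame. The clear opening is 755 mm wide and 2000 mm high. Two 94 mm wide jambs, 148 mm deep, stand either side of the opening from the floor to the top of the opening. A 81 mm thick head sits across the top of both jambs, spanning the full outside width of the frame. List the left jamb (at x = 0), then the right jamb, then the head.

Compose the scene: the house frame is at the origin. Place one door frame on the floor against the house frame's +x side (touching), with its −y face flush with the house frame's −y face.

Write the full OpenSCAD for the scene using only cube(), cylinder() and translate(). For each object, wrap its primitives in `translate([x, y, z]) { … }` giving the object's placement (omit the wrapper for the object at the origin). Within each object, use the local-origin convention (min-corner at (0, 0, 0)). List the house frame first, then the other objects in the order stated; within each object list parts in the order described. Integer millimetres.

cube([4470, 148, 2980]);
translate([0, 2692, 0]) cube([4470, 148, 2980]);
translate([0, 148, 0]) cube([148, 2544, 2980]);
translate([4322, 148, 0]) cube([148, 2544, 2980]);
translate([4470, 0, 0]) {
  cube([94, 148, 2000]);
  translate([849, 0, 0]) cube([94, 148, 2000]);
  translate([0, 0, 2000]) cube([943, 148, 81]);
}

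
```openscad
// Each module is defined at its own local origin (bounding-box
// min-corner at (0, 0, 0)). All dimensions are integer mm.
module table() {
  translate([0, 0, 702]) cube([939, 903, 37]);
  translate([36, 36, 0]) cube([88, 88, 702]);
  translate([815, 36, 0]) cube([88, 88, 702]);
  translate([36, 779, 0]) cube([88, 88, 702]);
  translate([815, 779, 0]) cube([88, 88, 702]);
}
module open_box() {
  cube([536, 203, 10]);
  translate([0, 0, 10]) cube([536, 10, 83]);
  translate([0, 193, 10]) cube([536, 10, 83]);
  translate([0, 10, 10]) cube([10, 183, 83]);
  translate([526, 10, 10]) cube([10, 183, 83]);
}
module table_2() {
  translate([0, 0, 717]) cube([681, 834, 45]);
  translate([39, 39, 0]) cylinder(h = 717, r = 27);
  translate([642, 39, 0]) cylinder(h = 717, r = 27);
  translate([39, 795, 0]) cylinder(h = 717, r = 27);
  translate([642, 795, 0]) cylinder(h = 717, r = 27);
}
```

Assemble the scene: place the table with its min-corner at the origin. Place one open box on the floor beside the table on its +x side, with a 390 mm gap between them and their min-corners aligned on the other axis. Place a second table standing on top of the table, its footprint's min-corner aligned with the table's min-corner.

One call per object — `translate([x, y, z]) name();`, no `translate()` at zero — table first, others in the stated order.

table();
translate([1329, 0, 0]) open_box();
translate([0, 0, 739]) table_2();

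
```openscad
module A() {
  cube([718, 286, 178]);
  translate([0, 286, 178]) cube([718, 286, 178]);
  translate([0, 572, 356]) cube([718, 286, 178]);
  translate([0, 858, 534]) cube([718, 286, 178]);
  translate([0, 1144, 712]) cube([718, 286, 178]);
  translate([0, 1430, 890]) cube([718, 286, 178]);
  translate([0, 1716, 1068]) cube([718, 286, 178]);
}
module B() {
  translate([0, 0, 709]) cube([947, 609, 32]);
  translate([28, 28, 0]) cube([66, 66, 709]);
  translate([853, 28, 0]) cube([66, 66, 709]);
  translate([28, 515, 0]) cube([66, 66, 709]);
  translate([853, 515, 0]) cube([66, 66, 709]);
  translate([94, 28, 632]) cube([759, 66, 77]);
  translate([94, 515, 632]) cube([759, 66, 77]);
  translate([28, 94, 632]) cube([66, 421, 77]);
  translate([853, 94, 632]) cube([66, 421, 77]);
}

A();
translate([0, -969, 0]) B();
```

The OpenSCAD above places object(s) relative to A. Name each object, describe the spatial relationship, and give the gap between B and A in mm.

A is a staircase. B is a table. The table is on the floor beside the staircase on its −y side. The gap between the table and the staircase is 360 mm.

The table's nearest face is 360 mm from the staircase's −y face.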